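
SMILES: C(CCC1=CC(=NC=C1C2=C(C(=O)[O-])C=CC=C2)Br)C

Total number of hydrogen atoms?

Hydrogens are implicit in SMILES; fill each atom to its normal valence:
  6 × C (aromatic): 1 H each → 6
  5 × C (aromatic): no H
  3 × C: 2 H each → 6
  1 × Br: no H
  1 × C: 3 H
  1 × C: no H
  1 × N (aromatic): no H
  1 × O: no H
  1 × O (charge -1): no H
  Total hydrogens = 15.

15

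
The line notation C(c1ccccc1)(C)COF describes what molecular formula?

C9H11FO

Heavy atoms from the SMILES: 9 C, 1 F, 1 O.
Implicit hydrogens by atom environment:
  5 × C (aromatic): 1 H each → 5
  1 × C: 3 H
  1 × C: 2 H
  1 × C: 1 H
  1 × C (aromatic): no H
  1 × F: no H
  1 × O: no H
  Total hydrogens = 11.
Molecular formula: C9H11FO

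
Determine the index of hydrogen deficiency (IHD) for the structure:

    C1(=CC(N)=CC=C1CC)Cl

Molecular formula from the SMILES: C8H10ClN.
DoU = (2C + 2 + N − H − X)/2 = (2·8 + 2 + 1 − 10 − 1)/2 = 8/2 = 4.
(Structurally: 1 ring(s) + 3 π bond(s) = 4.)

4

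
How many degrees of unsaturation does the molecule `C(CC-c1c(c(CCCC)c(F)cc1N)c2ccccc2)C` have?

8

Molecular formula from the SMILES: C20H26FN.
DoU = (2C + 2 + N − H − X)/2 = (2·20 + 2 + 1 − 26 − 1)/2 = 16/2 = 8.
(Structurally: 2 ring(s) + 6 π bond(s) = 8.)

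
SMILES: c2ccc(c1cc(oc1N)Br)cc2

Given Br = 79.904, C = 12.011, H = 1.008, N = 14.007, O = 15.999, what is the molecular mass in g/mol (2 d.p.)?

238.08

Molecular formula: C10H8BrNO.
M = 1×79.904 + 10×12.011 + 8×1.008 + 1×14.007 + 1×15.999 = 238.08 g/mol.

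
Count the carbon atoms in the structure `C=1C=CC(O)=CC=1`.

The symbol for carbon appears 6 times in the SMILES.

6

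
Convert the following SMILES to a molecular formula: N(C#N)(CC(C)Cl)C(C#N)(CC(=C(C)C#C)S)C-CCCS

C16H22ClN3S2

Heavy atoms from the SMILES: 16 C, 1 Cl, 3 N, 2 S.
Implicit hydrogens by atom environment:
  6 × C: 2 H each → 12
  6 × C: no H
  3 × N: no H
  2 × C: 3 H each → 6
  2 × C: 1 H each → 2
  2 × S: 1 H each → 2
  1 × Cl: no H
  Total hydrogens = 22.
Molecular formula: C16H22ClN3S2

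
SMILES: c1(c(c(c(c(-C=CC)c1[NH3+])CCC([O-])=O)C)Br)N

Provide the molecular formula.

C13H17BrN2O2

Heavy atoms from the SMILES: 1 Br, 13 C, 2 N, 2 O.
Implicit hydrogens by atom environment:
  6 × C (aromatic): no H
  2 × C: 3 H each → 6
  2 × C: 2 H each → 4
  2 × C: 1 H each → 2
  1 × Br: no H
  1 × C: no H
  1 × N (charge +1): 3 H
  1 × N: 2 H
  1 × O: no H
  1 × O (charge -1): no H
  Total hydrogens = 17.
Molecular formula: C13H17BrN2O2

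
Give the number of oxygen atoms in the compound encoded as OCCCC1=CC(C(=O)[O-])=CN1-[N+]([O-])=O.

The symbol for oxygen appears 5 times in the SMILES.

5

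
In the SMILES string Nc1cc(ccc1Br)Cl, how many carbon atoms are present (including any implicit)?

The symbol for carbon appears 6 times in the SMILES. Lowercase c denotes aromatic carbon and counts toward C.

6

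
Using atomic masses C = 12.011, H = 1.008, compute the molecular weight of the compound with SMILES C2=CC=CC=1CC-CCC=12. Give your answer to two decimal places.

132.21

Molecular formula: C10H12.
M = 10×12.011 + 12×1.008 = 132.21 g/mol.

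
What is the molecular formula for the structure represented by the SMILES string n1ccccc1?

C5H5N

Heavy atoms from the SMILES: 5 C, 1 N.
Implicit hydrogens by atom environment:
  5 × C (aromatic): 1 H each → 5
  1 × N (aromatic): no H
  Total hydrogens = 5.
Molecular formula: C5H5N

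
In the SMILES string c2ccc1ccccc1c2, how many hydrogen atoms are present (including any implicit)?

Hydrogens are implicit in SMILES; fill each atom to its normal valence:
  8 × C (aromatic): 1 H each → 8
  2 × C (aromatic): no H
  Total hydrogens = 8.

8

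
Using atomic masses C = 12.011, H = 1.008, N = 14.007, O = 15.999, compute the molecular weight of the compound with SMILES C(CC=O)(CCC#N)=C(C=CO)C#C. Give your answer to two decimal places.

Molecular formula: C11H11NO2.
M = 11×12.011 + 11×1.008 + 1×14.007 + 2×15.999 = 189.21 g/mol.

189.21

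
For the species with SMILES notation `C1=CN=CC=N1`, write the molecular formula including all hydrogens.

Heavy atoms from the SMILES: 4 C, 2 N.
Implicit hydrogens by atom environment:
  4 × C (aromatic): 1 H each → 4
  2 × N (aromatic): no H
  Total hydrogens = 4.
Molecular formula: C4H4N2

C4H4N2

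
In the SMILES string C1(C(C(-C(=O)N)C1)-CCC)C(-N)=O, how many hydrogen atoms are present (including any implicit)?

16

Hydrogens are implicit in SMILES; fill each atom to its normal valence:
  3 × C: 2 H each → 6
  3 × C: 1 H each → 3
  2 × C: no H
  2 × N: 2 H each → 4
  2 × O: no H
  1 × C: 3 H
  Total hydrogens = 16.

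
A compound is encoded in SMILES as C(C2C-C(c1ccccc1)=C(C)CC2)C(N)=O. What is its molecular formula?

C15H19NO

Heavy atoms from the SMILES: 15 C, 1 N, 1 O.
Implicit hydrogens by atom environment:
  5 × C (aromatic): 1 H each → 5
  4 × C: 2 H each → 8
  3 × C: no H
  1 × C: 3 H
  1 × C: 1 H
  1 × C (aromatic): no H
  1 × N: 2 H
  1 × O: no H
  Total hydrogens = 19.
Molecular formula: C15H19NO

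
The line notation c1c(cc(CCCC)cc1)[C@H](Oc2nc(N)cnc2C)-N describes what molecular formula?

C16H22N4O

Heavy atoms from the SMILES: 16 C, 4 N, 1 O.
Implicit hydrogens by atom environment:
  5 × C (aromatic): 1 H each → 5
  5 × C (aromatic): no H
  3 × C: 2 H each → 6
  2 × C: 3 H each → 6
  2 × N: 2 H each → 4
  2 × N (aromatic): no H
  1 × C: 1 H
  1 × O: no H
  Total hydrogens = 22.
Molecular formula: C16H22N4O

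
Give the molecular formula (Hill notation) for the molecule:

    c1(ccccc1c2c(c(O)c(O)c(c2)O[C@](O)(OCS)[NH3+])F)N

Heavy atoms from the SMILES: 14 C, 1 F, 2 N, 5 O, 1 S.
Implicit hydrogens by atom environment:
  7 × C (aromatic): no H
  5 × C (aromatic): 1 H each → 5
  3 × O: 1 H each → 3
  2 × O: no H
  1 × C: 2 H
  1 × C: no H
  1 × F: no H
  1 × N (charge +1): 3 H
  1 × N: 2 H
  1 × S: 1 H
  Total hydrogens = 16.
Net charge +1.
Molecular formula: C14H16FN2O5S+

C14H16FN2O5S+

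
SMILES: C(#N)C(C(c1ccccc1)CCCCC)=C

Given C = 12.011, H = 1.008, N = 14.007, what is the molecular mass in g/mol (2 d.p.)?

Molecular formula: C15H19N.
M = 15×12.011 + 19×1.008 + 1×14.007 = 213.32 g/mol.

213.32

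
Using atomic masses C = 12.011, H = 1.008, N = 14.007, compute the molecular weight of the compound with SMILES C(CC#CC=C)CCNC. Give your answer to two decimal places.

137.23

Molecular formula: C9H15N.
M = 9×12.011 + 15×1.008 + 1×14.007 = 137.23 g/mol.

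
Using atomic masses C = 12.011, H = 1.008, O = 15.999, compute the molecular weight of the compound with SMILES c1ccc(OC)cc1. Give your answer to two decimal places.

108.14

Molecular formula: C7H8O.
M = 7×12.011 + 8×1.008 + 1×15.999 = 108.14 g/mol.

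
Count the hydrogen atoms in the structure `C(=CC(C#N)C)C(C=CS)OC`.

13

Hydrogens are implicit in SMILES; fill each atom to its normal valence:
  6 × C: 1 H each → 6
  2 × C: 3 H each → 6
  1 × C: no H
  1 × N: no H
  1 × O: no H
  1 × S: 1 H
  Total hydrogens = 13.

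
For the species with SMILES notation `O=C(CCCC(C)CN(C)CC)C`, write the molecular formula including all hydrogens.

Heavy atoms from the SMILES: 11 C, 1 N, 1 O.
Implicit hydrogens by atom environment:
  5 × C: 2 H each → 10
  4 × C: 3 H each → 12
  1 × C: 1 H
  1 × C: no H
  1 × N: no H
  1 × O: no H
  Total hydrogens = 23.
Molecular formula: C11H23NO

C11H23NO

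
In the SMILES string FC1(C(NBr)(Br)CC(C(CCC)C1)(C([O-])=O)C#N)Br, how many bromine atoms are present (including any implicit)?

3

The symbol for bromine appears 3 times in the SMILES.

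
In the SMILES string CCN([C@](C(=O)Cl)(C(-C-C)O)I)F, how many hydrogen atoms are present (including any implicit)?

Hydrogens are implicit in SMILES; fill each atom to its normal valence:
  2 × C: 3 H each → 6
  2 × C: 2 H each → 4
  2 × C: no H
  1 × C: 1 H
  1 × Cl: no H
  1 × F: no H
  1 × I: no H
  1 × N: no H
  1 × O: 1 H
  1 × O: no H
  Total hydrogens = 12.

12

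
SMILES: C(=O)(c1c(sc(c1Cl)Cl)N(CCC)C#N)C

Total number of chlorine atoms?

The symbol for chlorine appears 2 times in the SMILES.

2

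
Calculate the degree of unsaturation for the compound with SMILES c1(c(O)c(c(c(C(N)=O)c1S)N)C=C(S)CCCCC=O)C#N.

9

Molecular formula from the SMILES: C15H17N3O3S2.
DoU = (2C + 2 + N − H − X)/2 = (2·15 + 2 + 3 − 17 − 0)/2 = 18/2 = 9.
(Structurally: 1 ring(s) + 8 π bond(s) = 9.)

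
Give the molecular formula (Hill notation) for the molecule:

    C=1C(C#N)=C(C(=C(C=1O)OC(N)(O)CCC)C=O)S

Heavy atoms from the SMILES: 12 C, 2 N, 4 O, 1 S.
Implicit hydrogens by atom environment:
  5 × C (aromatic): no H
  2 × C: 2 H each → 4
  2 × C: no H
  2 × O: 1 H each → 2
  2 × O: no H
  1 × C: 3 H
  1 × C (aromatic): 1 H
  1 × C: 1 H
  1 × N: 2 H
  1 × N: no H
  1 × S: 1 H
  Total hydrogens = 14.
Molecular formula: C12H14N2O4S

C12H14N2O4S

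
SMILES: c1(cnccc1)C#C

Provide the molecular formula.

C7H5N

Heavy atoms from the SMILES: 7 C, 1 N.
Implicit hydrogens by atom environment:
  4 × C (aromatic): 1 H each → 4
  1 × C: 1 H
  1 × C (aromatic): no H
  1 × C: no H
  1 × N (aromatic): no H
  Total hydrogens = 5.
Molecular formula: C7H5N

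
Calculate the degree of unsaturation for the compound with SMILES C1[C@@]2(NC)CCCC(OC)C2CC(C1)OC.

Molecular formula from the SMILES: C13H25NO2.
DoU = (2C + 2 + N − H − X)/2 = (2·13 + 2 + 1 − 25 − 0)/2 = 4/2 = 2.
(Structurally: 2 ring(s) + 0 π bond(s) = 2.)

2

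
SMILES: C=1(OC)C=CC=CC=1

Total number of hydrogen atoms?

Hydrogens are implicit in SMILES; fill each atom to its normal valence:
  5 × C (aromatic): 1 H each → 5
  1 × C: 3 H
  1 × C (aromatic): no H
  1 × O: no H
  Total hydrogens = 8.

8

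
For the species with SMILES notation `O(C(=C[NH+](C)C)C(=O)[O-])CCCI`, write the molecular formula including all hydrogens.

C8H14INO3

Heavy atoms from the SMILES: 8 C, 1 I, 1 N, 3 O.
Implicit hydrogens by atom environment:
  3 × C: 2 H each → 6
  2 × C: 3 H each → 6
  2 × C: no H
  2 × O: no H
  1 × C: 1 H
  1 × I: no H
  1 × N (charge +1): 1 H
  1 × O (charge -1): no H
  Total hydrogens = 14.
Molecular formula: C8H14INO3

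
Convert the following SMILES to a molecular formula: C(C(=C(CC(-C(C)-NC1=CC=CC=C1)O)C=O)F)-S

Heavy atoms from the SMILES: 14 C, 1 F, 1 N, 2 O, 1 S.
Implicit hydrogens by atom environment:
  5 × C (aromatic): 1 H each → 5
  3 × C: 1 H each → 3
  2 × C: 2 H each → 4
  2 × C: no H
  1 × C: 3 H
  1 × C (aromatic): no H
  1 × F: no H
  1 × N: 1 H
  1 × O: 1 H
  1 × O: no H
  1 × S: 1 H
  Total hydrogens = 18.
Molecular formula: C14H18FNO2S

C14H18FNO2S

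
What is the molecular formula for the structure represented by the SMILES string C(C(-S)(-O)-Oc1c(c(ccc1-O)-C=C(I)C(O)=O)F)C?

Heavy atoms from the SMILES: 12 C, 1 F, 1 I, 5 O, 1 S.
Implicit hydrogens by atom environment:
  4 × C (aromatic): no H
  3 × C: no H
  3 × O: 1 H each → 3
  2 × C (aromatic): 1 H each → 2
  2 × O: no H
  1 × C: 3 H
  1 × C: 2 H
  1 × C: 1 H
  1 × F: no H
  1 × I: no H
  1 × S: 1 H
  Total hydrogens = 12.
Molecular formula: C12H12FIO5S

C12H12FIO5S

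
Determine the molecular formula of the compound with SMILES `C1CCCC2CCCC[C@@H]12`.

Heavy atoms from the SMILES: 10 C.
Implicit hydrogens by atom environment:
  8 × C: 2 H each → 16
  2 × C: 1 H each → 2
  Total hydrogens = 18.
Molecular formula: C10H18

C10H18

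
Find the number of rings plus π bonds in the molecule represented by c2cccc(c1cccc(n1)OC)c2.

8

Molecular formula from the SMILES: C12H11NO.
DoU = (2C + 2 + N − H − X)/2 = (2·12 + 2 + 1 − 11 − 0)/2 = 16/2 = 8.
(Structurally: 2 ring(s) + 6 π bond(s) = 8.)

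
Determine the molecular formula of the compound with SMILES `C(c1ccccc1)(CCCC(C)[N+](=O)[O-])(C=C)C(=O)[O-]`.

Heavy atoms from the SMILES: 15 C, 1 N, 4 O.
Implicit hydrogens by atom environment:
  5 × C (aromatic): 1 H each → 5
  4 × C: 2 H each → 8
  2 × C: 1 H each → 2
  2 × C: no H
  2 × O: no H
  2 × O (charge -1): no H
  1 × C: 3 H
  1 × C (aromatic): no H
  1 × N (charge +1): no H
  Total hydrogens = 18.
Net charge -1.
Molecular formula: C15H18NO4-

C15H18NO4-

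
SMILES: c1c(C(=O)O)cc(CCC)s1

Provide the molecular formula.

C8H10O2S

Heavy atoms from the SMILES: 8 C, 2 O, 1 S.
Implicit hydrogens by atom environment:
  2 × C: 2 H each → 4
  2 × C (aromatic): 1 H each → 2
  2 × C (aromatic): no H
  1 × C: 3 H
  1 × C: no H
  1 × O: 1 H
  1 × O: no H
  1 × S (aromatic): no H
  Total hydrogens = 10.
Molecular formula: C8H10O2S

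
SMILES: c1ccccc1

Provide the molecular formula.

Heavy atoms from the SMILES: 6 C.
Implicit hydrogens by atom environment:
  6 × C (aromatic): 1 H each → 6
  Total hydrogens = 6.
Molecular formula: C6H6

C6H6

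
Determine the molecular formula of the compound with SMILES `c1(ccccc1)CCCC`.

Heavy atoms from the SMILES: 10 C.
Implicit hydrogens by atom environment:
  5 × C (aromatic): 1 H each → 5
  3 × C: 2 H each → 6
  1 × C: 3 H
  1 × C (aromatic): no H
  Total hydrogens = 14.
Molecular formula: C10H14

C10H14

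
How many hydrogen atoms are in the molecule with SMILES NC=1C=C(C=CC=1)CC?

11

Hydrogens are implicit in SMILES; fill each atom to its normal valence:
  4 × C (aromatic): 1 H each → 4
  2 × C (aromatic): no H
  1 × C: 3 H
  1 × C: 2 H
  1 × N: 2 H
  Total hydrogens = 11.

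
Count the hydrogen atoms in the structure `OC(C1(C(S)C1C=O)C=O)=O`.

Hydrogens are implicit in SMILES; fill each atom to its normal valence:
  4 × C: 1 H each → 4
  3 × O: no H
  2 × C: no H
  1 × O: 1 H
  1 × S: 1 H
  Total hydrogens = 6.

6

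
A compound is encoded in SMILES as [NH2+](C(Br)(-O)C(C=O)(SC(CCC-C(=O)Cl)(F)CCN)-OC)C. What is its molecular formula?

Heavy atoms from the SMILES: 1 Br, 12 C, 1 Cl, 1 F, 2 N, 4 O, 1 S.
Implicit hydrogens by atom environment:
  5 × C: 2 H each → 10
  4 × C: no H
  3 × O: no H
  2 × C: 3 H each → 6
  1 × Br: no H
  1 × C: 1 H
  1 × Cl: no H
  1 × F: no H
  1 × N (charge +1): 2 H
  1 × N: 2 H
  1 × O: 1 H
  1 × S: no H
  Total hydrogens = 22.
Net charge +1.
Molecular formula: C12H22BrClFN2O4S+

C12H22BrClFN2O4S+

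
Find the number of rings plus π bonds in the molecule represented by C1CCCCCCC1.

Molecular formula from the SMILES: C8H16.
DoU = (2C + 2 + N − H − X)/2 = (2·8 + 2 + 0 − 16 − 0)/2 = 2/2 = 1.
(Structurally: 1 ring(s) + 0 π bond(s) = 1.)

1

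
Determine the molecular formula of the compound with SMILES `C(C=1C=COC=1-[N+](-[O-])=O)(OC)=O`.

Heavy atoms from the SMILES: 6 C, 1 N, 5 O.
Implicit hydrogens by atom environment:
  3 × O: no H
  2 × C (aromatic): 1 H each → 2
  2 × C (aromatic): no H
  1 × C: 3 H
  1 × C: no H
  1 × N (charge +1): no H
  1 × O (aromatic): no H
  1 × O (charge -1): no H
  Total hydrogens = 5.
Molecular formula: C6H5NO5

C6H5NO5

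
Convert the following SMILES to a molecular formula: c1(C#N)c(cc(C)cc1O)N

C8H8N2O

Heavy atoms from the SMILES: 8 C, 2 N, 1 O.
Implicit hydrogens by atom environment:
  4 × C (aromatic): no H
  2 × C (aromatic): 1 H each → 2
  1 × C: 3 H
  1 × C: no H
  1 × N: 2 H
  1 × N: no H
  1 × O: 1 H
  Total hydrogens = 8.
Molecular formula: C8H8N2O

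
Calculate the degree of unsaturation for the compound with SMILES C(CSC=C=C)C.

2

Molecular formula from the SMILES: C6H10S.
DoU = (2C + 2 + N − H − X)/2 = (2·6 + 2 + 0 − 10 − 0)/2 = 4/2 = 2.
(Structurally: 0 ring(s) + 2 π bond(s) = 2.)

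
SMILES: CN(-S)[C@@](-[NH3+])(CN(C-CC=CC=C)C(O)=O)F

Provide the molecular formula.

Heavy atoms from the SMILES: 10 C, 1 F, 3 N, 2 O, 1 S.
Implicit hydrogens by atom environment:
  4 × C: 2 H each → 8
  3 × C: 1 H each → 3
  2 × C: no H
  2 × N: no H
  1 × C: 3 H
  1 × F: no H
  1 × N (charge +1): 3 H
  1 × O: 1 H
  1 × O: no H
  1 × S: 1 H
  Total hydrogens = 19.
Net charge +1.
Molecular formula: C10H19FN3O2S+

C10H19FN3O2S+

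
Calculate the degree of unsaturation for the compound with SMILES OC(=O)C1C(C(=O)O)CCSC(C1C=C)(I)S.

Molecular formula from the SMILES: C10H13IO4S2.
DoU = (2C + 2 + N − H − X)/2 = (2·10 + 2 + 0 − 13 − 1)/2 = 8/2 = 4.
(Structurally: 1 ring(s) + 3 π bond(s) = 4.)

4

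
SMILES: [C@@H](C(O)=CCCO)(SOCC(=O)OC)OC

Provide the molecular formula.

Heavy atoms from the SMILES: 9 C, 6 O, 1 S.
Implicit hydrogens by atom environment:
  4 × O: no H
  3 × C: 2 H each → 6
  2 × C: 3 H each → 6
  2 × C: 1 H each → 2
  2 × C: no H
  2 × O: 1 H each → 2
  1 × S: no H
  Total hydrogens = 16.
Molecular formula: C9H16O6S

C9H16O6S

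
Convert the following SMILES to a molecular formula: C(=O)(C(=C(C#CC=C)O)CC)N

C9H11NO2

Heavy atoms from the SMILES: 9 C, 1 N, 2 O.
Implicit hydrogens by atom environment:
  5 × C: no H
  2 × C: 2 H each → 4
  1 × C: 3 H
  1 × C: 1 H
  1 × N: 2 H
  1 × O: 1 H
  1 × O: no H
  Total hydrogens = 11.
Molecular formula: C9H11NO2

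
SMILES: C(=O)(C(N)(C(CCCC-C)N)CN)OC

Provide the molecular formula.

Heavy atoms from the SMILES: 10 C, 3 N, 2 O.
Implicit hydrogens by atom environment:
  5 × C: 2 H each → 10
  3 × N: 2 H each → 6
  2 × C: 3 H each → 6
  2 × C: no H
  2 × O: no H
  1 × C: 1 H
  Total hydrogens = 23.
Molecular formula: C10H23N3O2

C10H23N3O2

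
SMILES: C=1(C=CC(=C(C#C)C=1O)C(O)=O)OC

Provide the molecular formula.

Heavy atoms from the SMILES: 10 C, 4 O.
Implicit hydrogens by atom environment:
  4 × C (aromatic): no H
  2 × C (aromatic): 1 H each → 2
  2 × C: no H
  2 × O: 1 H each → 2
  2 × O: no H
  1 × C: 3 H
  1 × C: 1 H
  Total hydrogens = 8.
Molecular formula: C10H8O4

C10H8O4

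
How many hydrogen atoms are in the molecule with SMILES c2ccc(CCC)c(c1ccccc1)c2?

16

Hydrogens are implicit in SMILES; fill each atom to its normal valence:
  9 × C (aromatic): 1 H each → 9
  3 × C (aromatic): no H
  2 × C: 2 H each → 4
  1 × C: 3 H
  Total hydrogens = 16.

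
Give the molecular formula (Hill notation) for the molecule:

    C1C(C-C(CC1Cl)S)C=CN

Heavy atoms from the SMILES: 8 C, 1 Cl, 1 N, 1 S.
Implicit hydrogens by atom environment:
  5 × C: 1 H each → 5
  3 × C: 2 H each → 6
  1 × Cl: no H
  1 × N: 2 H
  1 × S: 1 H
  Total hydrogens = 14.
Molecular formula: C8H14ClNS

C8H14ClNS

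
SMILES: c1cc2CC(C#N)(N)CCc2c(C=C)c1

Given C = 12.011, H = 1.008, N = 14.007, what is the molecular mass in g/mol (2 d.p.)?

Molecular formula: C13H14N2.
M = 13×12.011 + 14×1.008 + 2×14.007 = 198.27 g/mol.

198.27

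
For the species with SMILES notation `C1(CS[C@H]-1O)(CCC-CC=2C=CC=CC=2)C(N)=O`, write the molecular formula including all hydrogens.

Heavy atoms from the SMILES: 14 C, 1 N, 2 O, 1 S.
Implicit hydrogens by atom environment:
  5 × C: 2 H each → 10
  5 × C (aromatic): 1 H each → 5
  2 × C: no H
  1 × C: 1 H
  1 × C (aromatic): no H
  1 × N: 2 H
  1 × O: 1 H
  1 × O: no H
  1 × S: no H
  Total hydrogens = 19.
Molecular formula: C14H19NO2S

C14H19NO2S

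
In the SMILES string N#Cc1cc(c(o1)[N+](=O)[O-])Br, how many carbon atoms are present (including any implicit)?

5

The symbol for carbon appears 5 times in the SMILES. Lowercase c denotes aromatic carbon and counts toward C.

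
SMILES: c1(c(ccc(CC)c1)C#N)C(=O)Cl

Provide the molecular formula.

Heavy atoms from the SMILES: 10 C, 1 Cl, 1 N, 1 O.
Implicit hydrogens by atom environment:
  3 × C (aromatic): 1 H each → 3
  3 × C (aromatic): no H
  2 × C: no H
  1 × C: 3 H
  1 × C: 2 H
  1 × Cl: no H
  1 × N: no H
  1 × O: no H
  Total hydrogens = 8.
Molecular formula: C10H8ClNO

C10H8ClNO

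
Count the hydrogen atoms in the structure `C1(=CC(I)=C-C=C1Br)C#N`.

Hydrogens are implicit in SMILES; fill each atom to its normal valence:
  3 × C (aromatic): 1 H each → 3
  3 × C (aromatic): no H
  1 × Br: no H
  1 × C: no H
  1 × I: no H
  1 × N: no H
  Total hydrogens = 3.

3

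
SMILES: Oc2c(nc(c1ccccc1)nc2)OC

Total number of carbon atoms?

The symbol for carbon appears 11 times in the SMILES. Lowercase c denotes aromatic carbon and counts toward C.

11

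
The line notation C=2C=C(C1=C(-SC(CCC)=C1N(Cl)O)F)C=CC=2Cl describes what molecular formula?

C13H12Cl2FNOS

Heavy atoms from the SMILES: 13 C, 2 Cl, 1 F, 1 N, 1 O, 1 S.
Implicit hydrogens by atom environment:
  6 × C (aromatic): no H
  4 × C (aromatic): 1 H each → 4
  2 × C: 2 H each → 4
  2 × Cl: no H
  1 × C: 3 H
  1 × F: no H
  1 × N: no H
  1 × O: 1 H
  1 × S (aromatic): no H
  Total hydrogens = 12.
Molecular formula: C13H12Cl2FNOS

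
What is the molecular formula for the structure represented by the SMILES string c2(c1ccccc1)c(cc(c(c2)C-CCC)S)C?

C17H20S

Heavy atoms from the SMILES: 17 C, 1 S.
Implicit hydrogens by atom environment:
  7 × C (aromatic): 1 H each → 7
  5 × C (aromatic): no H
  3 × C: 2 H each → 6
  2 × C: 3 H each → 6
  1 × S: 1 H
  Total hydrogens = 20.
Molecular formula: C17H20S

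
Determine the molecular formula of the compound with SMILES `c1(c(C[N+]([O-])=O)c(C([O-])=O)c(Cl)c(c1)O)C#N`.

C9H4ClN2O5-

Heavy atoms from the SMILES: 9 C, 1 Cl, 2 N, 5 O.
Implicit hydrogens by atom environment:
  5 × C (aromatic): no H
  2 × C: no H
  2 × O: no H
  2 × O (charge -1): no H
  1 × C: 2 H
  1 × C (aromatic): 1 H
  1 × Cl: no H
  1 × N: no H
  1 × N (charge +1): no H
  1 × O: 1 H
  Total hydrogens = 4.
Net charge -1.
Molecular formula: C9H4ClN2O5-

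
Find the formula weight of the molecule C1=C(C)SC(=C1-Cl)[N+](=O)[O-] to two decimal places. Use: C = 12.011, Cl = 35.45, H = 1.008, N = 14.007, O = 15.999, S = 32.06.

Molecular formula: C5H4ClNO2S.
M = 5×12.011 + 1×35.45 + 4×1.008 + 1×14.007 + 2×15.999 + 1×32.06 = 177.60 g/mol.

177.60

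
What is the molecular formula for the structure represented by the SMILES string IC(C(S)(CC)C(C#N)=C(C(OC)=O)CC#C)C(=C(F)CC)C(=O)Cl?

Heavy atoms from the SMILES: 17 C, 1 Cl, 1 F, 1 I, 1 N, 3 O, 1 S.
Implicit hydrogens by atom environment:
  9 × C: no H
  3 × C: 3 H each → 9
  3 × C: 2 H each → 6
  3 × O: no H
  2 × C: 1 H each → 2
  1 × Cl: no H
  1 × F: no H
  1 × I: no H
  1 × N: no H
  1 × S: 1 H
  Total hydrogens = 18.
Molecular formula: C17H18ClFINO3S

C17H18ClFINO3S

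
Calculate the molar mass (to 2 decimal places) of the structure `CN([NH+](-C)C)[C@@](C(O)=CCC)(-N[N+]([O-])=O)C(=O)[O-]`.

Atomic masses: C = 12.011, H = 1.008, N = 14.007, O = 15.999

262.27

Molecular formula: C9H18N4O5.
M = 9×12.011 + 18×1.008 + 4×14.007 + 5×15.999 = 262.27 g/mol.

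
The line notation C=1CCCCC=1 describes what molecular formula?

C6H10

Heavy atoms from the SMILES: 6 C.
Implicit hydrogens by atom environment:
  4 × C: 2 H each → 8
  2 × C: 1 H each → 2
  Total hydrogens = 10.
Molecular formula: C6H10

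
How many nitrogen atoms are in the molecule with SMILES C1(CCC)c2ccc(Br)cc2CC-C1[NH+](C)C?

The symbol for nitrogen appears 1 time in the SMILES.

1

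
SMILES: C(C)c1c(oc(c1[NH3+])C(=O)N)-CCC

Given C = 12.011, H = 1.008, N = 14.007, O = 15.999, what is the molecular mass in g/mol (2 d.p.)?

197.26

Molecular formula: C10H17N2O2+.
M = 10×12.011 + 17×1.008 + 2×14.007 + 2×15.999 = 197.26 g/mol.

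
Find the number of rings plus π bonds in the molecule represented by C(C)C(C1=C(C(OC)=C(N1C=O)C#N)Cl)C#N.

Molecular formula from the SMILES: C11H10ClN3O2.
DoU = (2C + 2 + N − H − X)/2 = (2·11 + 2 + 3 − 10 − 1)/2 = 16/2 = 8.
(Structurally: 1 ring(s) + 7 π bond(s) = 8.)

8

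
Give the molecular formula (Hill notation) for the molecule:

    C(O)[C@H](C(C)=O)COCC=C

Heavy atoms from the SMILES: 8 C, 3 O.
Implicit hydrogens by atom environment:
  4 × C: 2 H each → 8
  2 × C: 1 H each → 2
  2 × O: no H
  1 × C: 3 H
  1 × C: no H
  1 × O: 1 H
  Total hydrogens = 14.
Molecular formula: C8H14O3

C8H14O3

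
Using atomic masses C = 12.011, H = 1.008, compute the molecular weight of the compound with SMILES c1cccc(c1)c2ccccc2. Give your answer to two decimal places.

Molecular formula: C12H10.
M = 12×12.011 + 10×1.008 = 154.21 g/mol.

154.21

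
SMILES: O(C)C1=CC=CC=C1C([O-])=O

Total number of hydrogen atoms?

Hydrogens are implicit in SMILES; fill each atom to its normal valence:
  4 × C (aromatic): 1 H each → 4
  2 × C (aromatic): no H
  2 × O: no H
  1 × C: 3 H
  1 × C: no H
  1 × O (charge -1): no H
  Total hydrogens = 7.

7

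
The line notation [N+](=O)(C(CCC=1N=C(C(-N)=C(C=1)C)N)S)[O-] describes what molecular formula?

Heavy atoms from the SMILES: 9 C, 4 N, 2 O, 1 S.
Implicit hydrogens by atom environment:
  4 × C (aromatic): no H
  2 × C: 2 H each → 4
  2 × N: 2 H each → 4
  1 × C: 3 H
  1 × C (aromatic): 1 H
  1 × C: 1 H
  1 × N (aromatic): no H
  1 × N (charge +1): no H
  1 × O: no H
  1 × O (charge -1): no H
  1 × S: 1 H
  Total hydrogens = 14.
Molecular formula: C9H14N4O2S

C9H14N4O2S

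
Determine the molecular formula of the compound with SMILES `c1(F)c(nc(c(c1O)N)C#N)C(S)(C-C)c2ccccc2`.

Heavy atoms from the SMILES: 15 C, 1 F, 3 N, 1 O, 1 S.
Implicit hydrogens by atom environment:
  6 × C (aromatic): no H
  5 × C (aromatic): 1 H each → 5
  2 × C: no H
  1 × C: 3 H
  1 × C: 2 H
  1 × F: no H
  1 × N: 2 H
  1 × N (aromatic): no H
  1 × N: no H
  1 × O: 1 H
  1 × S: 1 H
  Total hydrogens = 14.
Molecular formula: C15H14FN3OS

C15H14FN3OS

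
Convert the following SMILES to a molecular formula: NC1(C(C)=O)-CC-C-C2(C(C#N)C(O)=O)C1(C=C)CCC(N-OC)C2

C18H27N3O4

Heavy atoms from the SMILES: 18 C, 3 N, 4 O.
Implicit hydrogens by atom environment:
  7 × C: 2 H each → 14
  6 × C: no H
  3 × C: 1 H each → 3
  3 × O: no H
  2 × C: 3 H each → 6
  1 × N: 2 H
  1 × N: 1 H
  1 × N: no H
  1 × O: 1 H
  Total hydrogens = 27.
Molecular formula: C18H27N3O4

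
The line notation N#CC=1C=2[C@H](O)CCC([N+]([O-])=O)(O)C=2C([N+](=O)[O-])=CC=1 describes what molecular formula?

Heavy atoms from the SMILES: 11 C, 3 N, 6 O.
Implicit hydrogens by atom environment:
  4 × C (aromatic): no H
  2 × C: 2 H each → 4
  2 × C (aromatic): 1 H each → 2
  2 × C: no H
  2 × N (charge +1): no H
  2 × O: 1 H each → 2
  2 × O: no H
  2 × O (charge -1): no H
  1 × C: 1 H
  1 × N: no H
  Total hydrogens = 9.
Molecular formula: C11H9N3O6

C11H9N3O6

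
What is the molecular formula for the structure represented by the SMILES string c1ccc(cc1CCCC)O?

C10H14O

Heavy atoms from the SMILES: 10 C, 1 O.
Implicit hydrogens by atom environment:
  4 × C (aromatic): 1 H each → 4
  3 × C: 2 H each → 6
  2 × C (aromatic): no H
  1 × C: 3 H
  1 × O: 1 H
  Total hydrogens = 14.
Molecular formula: C10H14O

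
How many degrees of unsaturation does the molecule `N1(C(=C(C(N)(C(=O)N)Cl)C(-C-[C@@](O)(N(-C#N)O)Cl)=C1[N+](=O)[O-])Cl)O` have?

Molecular formula from the SMILES: C9H9Cl3N6O6.
DoU = (2C + 2 + N − H − X)/2 = (2·9 + 2 + 6 − 9 − 3)/2 = 14/2 = 7.
(Structurally: 1 ring(s) + 6 π bond(s) = 7.)

7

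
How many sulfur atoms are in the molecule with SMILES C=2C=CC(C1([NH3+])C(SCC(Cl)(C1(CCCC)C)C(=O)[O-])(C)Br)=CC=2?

The symbol for sulfur appears 1 time in the SMILES.

1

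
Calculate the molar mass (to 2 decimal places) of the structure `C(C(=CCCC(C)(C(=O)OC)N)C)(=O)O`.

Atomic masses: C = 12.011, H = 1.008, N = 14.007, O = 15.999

215.25

Molecular formula: C10H17NO4.
M = 10×12.011 + 17×1.008 + 1×14.007 + 4×15.999 = 215.25 g/mol.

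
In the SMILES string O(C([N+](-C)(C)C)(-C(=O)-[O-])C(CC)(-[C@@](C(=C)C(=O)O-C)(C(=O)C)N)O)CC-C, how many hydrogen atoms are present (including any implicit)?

Hydrogens are implicit in SMILES; fill each atom to its normal valence:
  7 × C: 3 H each → 21
  7 × C: no H
  5 × O: no H
  4 × C: 2 H each → 8
  1 × N: 2 H
  1 × N (charge +1): no H
  1 × O: 1 H
  1 × O (charge -1): no H
  Total hydrogens = 32.

32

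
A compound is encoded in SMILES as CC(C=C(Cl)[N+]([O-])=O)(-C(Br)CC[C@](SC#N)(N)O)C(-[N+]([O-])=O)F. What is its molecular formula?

C10H13BrClFN4O5S

Heavy atoms from the SMILES: 1 Br, 10 C, 1 Cl, 1 F, 4 N, 5 O, 1 S.
Implicit hydrogens by atom environment:
  4 × C: no H
  3 × C: 1 H each → 3
  2 × C: 2 H each → 4
  2 × N (charge +1): no H
  2 × O: no H
  2 × O (charge -1): no H
  1 × Br: no H
  1 × C: 3 H
  1 × Cl: no H
  1 × F: no H
  1 × N: 2 H
  1 × N: no H
  1 × O: 1 H
  1 × S: no H
  Total hydrogens = 13.
Molecular formula: C10H13BrClFN4O5S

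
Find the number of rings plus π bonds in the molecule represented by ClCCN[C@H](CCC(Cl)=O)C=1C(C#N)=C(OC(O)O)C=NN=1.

7

Molecular formula from the SMILES: C12H14Cl2N4O4.
DoU = (2C + 2 + N − H − X)/2 = (2·12 + 2 + 4 − 14 − 2)/2 = 14/2 = 7.
(Structurally: 1 ring(s) + 6 π bond(s) = 7.)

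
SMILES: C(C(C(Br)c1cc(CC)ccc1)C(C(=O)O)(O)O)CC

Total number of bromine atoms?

The symbol for bromine appears 1 time in the SMILES.

1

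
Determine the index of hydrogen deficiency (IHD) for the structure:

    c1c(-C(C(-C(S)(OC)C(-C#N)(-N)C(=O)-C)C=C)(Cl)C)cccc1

Molecular formula from the SMILES: C17H21ClN2O2S.
DoU = (2C + 2 + N − H − X)/2 = (2·17 + 2 + 2 − 21 − 1)/2 = 16/2 = 8.
(Structurally: 1 ring(s) + 7 π bond(s) = 8.)

8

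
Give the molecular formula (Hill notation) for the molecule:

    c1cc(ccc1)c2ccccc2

Heavy atoms from the SMILES: 12 C.
Implicit hydrogens by atom environment:
  10 × C (aromatic): 1 H each → 10
  2 × C (aromatic): no H
  Total hydrogens = 10.
Molecular formula: C12H10

C12H10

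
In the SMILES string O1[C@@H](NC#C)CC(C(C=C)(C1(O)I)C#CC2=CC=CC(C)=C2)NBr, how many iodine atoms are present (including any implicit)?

1

The symbol for iodine appears 1 time in the SMILES.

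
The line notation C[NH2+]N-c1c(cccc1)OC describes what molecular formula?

C8H13N2O+

Heavy atoms from the SMILES: 8 C, 2 N, 1 O.
Implicit hydrogens by atom environment:
  4 × C (aromatic): 1 H each → 4
  2 × C: 3 H each → 6
  2 × C (aromatic): no H
  1 × N (charge +1): 2 H
  1 × N: 1 H
  1 × O: no H
  Total hydrogens = 13.
Net charge +1.
Molecular formula: C8H13N2O+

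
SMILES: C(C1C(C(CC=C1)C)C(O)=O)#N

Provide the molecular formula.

Heavy atoms from the SMILES: 9 C, 1 N, 2 O.
Implicit hydrogens by atom environment:
  5 × C: 1 H each → 5
  2 × C: no H
  1 × C: 3 H
  1 × C: 2 H
  1 × N: no H
  1 × O: 1 H
  1 × O: no H
  Total hydrogens = 11.
Molecular formula: C9H11NO2

C9H11NO2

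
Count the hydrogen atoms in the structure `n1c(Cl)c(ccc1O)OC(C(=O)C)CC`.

Hydrogens are implicit in SMILES; fill each atom to its normal valence:
  3 × C (aromatic): no H
  2 × C: 3 H each → 6
  2 × C (aromatic): 1 H each → 2
  2 × O: no H
  1 × C: 2 H
  1 × C: 1 H
  1 × C: no H
  1 × Cl: no H
  1 × N (aromatic): no H
  1 × O: 1 H
  Total hydrogens = 12.

12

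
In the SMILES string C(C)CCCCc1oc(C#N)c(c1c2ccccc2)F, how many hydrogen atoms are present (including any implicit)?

Hydrogens are implicit in SMILES; fill each atom to its normal valence:
  5 × C: 2 H each → 10
  5 × C (aromatic): 1 H each → 5
  5 × C (aromatic): no H
  1 × C: 3 H
  1 × C: no H
  1 × F: no H
  1 × N: no H
  1 × O (aromatic): no H
  Total hydrogens = 18.

18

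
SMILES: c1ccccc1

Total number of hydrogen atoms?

Hydrogens are implicit in SMILES; fill each atom to its normal valence:
  6 × C (aromatic): 1 H each → 6
  Total hydrogens = 6.

6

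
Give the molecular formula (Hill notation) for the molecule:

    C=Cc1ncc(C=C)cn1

Heavy atoms from the SMILES: 8 C, 2 N.
Implicit hydrogens by atom environment:
  2 × C: 2 H each → 4
  2 × C (aromatic): 1 H each → 2
  2 × C: 1 H each → 2
  2 × C (aromatic): no H
  2 × N (aromatic): no H
  Total hydrogens = 8.
Molecular formula: C8H8N2

C8H8N2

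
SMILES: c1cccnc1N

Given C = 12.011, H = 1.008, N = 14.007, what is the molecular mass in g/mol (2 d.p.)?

Molecular formula: C5H6N2.
M = 5×12.011 + 6×1.008 + 2×14.007 = 94.12 g/mol.

94.12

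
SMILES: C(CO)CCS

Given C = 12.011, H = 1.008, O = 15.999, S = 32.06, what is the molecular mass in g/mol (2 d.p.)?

Molecular formula: C4H10OS.
M = 4×12.011 + 10×1.008 + 1×15.999 + 1×32.06 = 106.18 g/mol.

106.18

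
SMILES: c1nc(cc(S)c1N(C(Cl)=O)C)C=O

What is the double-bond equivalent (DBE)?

6

Molecular formula from the SMILES: C8H7ClN2O2S.
DoU = (2C + 2 + N − H − X)/2 = (2·8 + 2 + 2 − 7 − 1)/2 = 12/2 = 6.
(Structurally: 1 ring(s) + 5 π bond(s) = 6.)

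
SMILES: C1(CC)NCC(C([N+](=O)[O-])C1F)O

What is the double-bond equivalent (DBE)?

2

Molecular formula from the SMILES: C7H13FN2O3.
DoU = (2C + 2 + N − H − X)/2 = (2·7 + 2 + 2 − 13 − 1)/2 = 4/2 = 2.
(Structurally: 1 ring(s) + 1 π bond(s) = 2.)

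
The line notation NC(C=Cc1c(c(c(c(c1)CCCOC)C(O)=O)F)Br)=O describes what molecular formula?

C14H15BrFNO4

Heavy atoms from the SMILES: 1 Br, 14 C, 1 F, 1 N, 4 O.
Implicit hydrogens by atom environment:
  5 × C (aromatic): no H
  3 × C: 2 H each → 6
  3 × O: no H
  2 × C: 1 H each → 2
  2 × C: no H
  1 × Br: no H
  1 × C: 3 H
  1 × C (aromatic): 1 H
  1 × F: no H
  1 × N: 2 H
  1 × O: 1 H
  Total hydrogens = 15.
Molecular formula: C14H15BrFNO4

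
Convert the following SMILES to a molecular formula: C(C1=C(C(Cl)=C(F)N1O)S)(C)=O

Heavy atoms from the SMILES: 6 C, 1 Cl, 1 F, 1 N, 2 O, 1 S.
Implicit hydrogens by atom environment:
  4 × C (aromatic): no H
  1 × C: 3 H
  1 × C: no H
  1 × Cl: no H
  1 × F: no H
  1 × N (aromatic): no H
  1 × O: 1 H
  1 × O: no H
  1 × S: 1 H
  Total hydrogens = 5.
Molecular formula: C6H5ClFNO2S

C6H5ClFNO2S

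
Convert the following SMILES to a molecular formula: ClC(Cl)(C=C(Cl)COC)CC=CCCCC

Heavy atoms from the SMILES: 12 C, 3 Cl, 1 O.
Implicit hydrogens by atom environment:
  5 × C: 2 H each → 10
  3 × C: 1 H each → 3
  3 × Cl: no H
  2 × C: 3 H each → 6
  2 × C: no H
  1 × O: no H
  Total hydrogens = 19.
Molecular formula: C12H19Cl3O

C12H19Cl3O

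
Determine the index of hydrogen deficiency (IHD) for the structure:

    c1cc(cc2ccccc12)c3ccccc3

Molecular formula from the SMILES: C16H12.
DoU = (2C + 2 + N − H − X)/2 = (2·16 + 2 + 0 − 12 − 0)/2 = 22/2 = 11.
(Structurally: 3 ring(s) + 8 π bond(s) = 11.)

11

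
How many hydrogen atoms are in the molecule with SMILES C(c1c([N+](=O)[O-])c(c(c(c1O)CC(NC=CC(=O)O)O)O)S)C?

16

Hydrogens are implicit in SMILES; fill each atom to its normal valence:
  6 × C (aromatic): no H
  4 × O: 1 H each → 4
  3 × C: 1 H each → 3
  2 × C: 2 H each → 4
  2 × O: no H
  1 × C: 3 H
  1 × C: no H
  1 × N: 1 H
  1 × N (charge +1): no H
  1 × O (charge -1): no H
  1 × S: 1 H
  Total hydrogens = 16.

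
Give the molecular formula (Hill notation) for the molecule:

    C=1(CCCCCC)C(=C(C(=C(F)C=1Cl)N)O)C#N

Heavy atoms from the SMILES: 13 C, 1 Cl, 1 F, 2 N, 1 O.
Implicit hydrogens by atom environment:
  6 × C (aromatic): no H
  5 × C: 2 H each → 10
  1 × C: 3 H
  1 × C: no H
  1 × Cl: no H
  1 × F: no H
  1 × N: 2 H
  1 × N: no H
  1 × O: 1 H
  Total hydrogens = 16.
Molecular formula: C13H16ClFN2O

C13H16ClFN2O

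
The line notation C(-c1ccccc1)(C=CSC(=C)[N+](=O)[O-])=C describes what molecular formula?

C12H11NO2S

Heavy atoms from the SMILES: 12 C, 1 N, 2 O, 1 S.
Implicit hydrogens by atom environment:
  5 × C (aromatic): 1 H each → 5
  2 × C: 2 H each → 4
  2 × C: 1 H each → 2
  2 × C: no H
  1 × C (aromatic): no H
  1 × N (charge +1): no H
  1 × O: no H
  1 × O (charge -1): no H
  1 × S: no H
  Total hydrogens = 11.
Molecular formula: C12H11NO2S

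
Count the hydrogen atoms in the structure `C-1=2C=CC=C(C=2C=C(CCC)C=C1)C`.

Hydrogens are implicit in SMILES; fill each atom to its normal valence:
  6 × C (aromatic): 1 H each → 6
  4 × C (aromatic): no H
  2 × C: 3 H each → 6
  2 × C: 2 H each → 4
  Total hydrogens = 16.

16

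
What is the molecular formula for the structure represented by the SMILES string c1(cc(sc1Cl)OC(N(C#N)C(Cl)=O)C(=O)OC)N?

Heavy atoms from the SMILES: 9 C, 2 Cl, 3 N, 4 O, 1 S.
Implicit hydrogens by atom environment:
  4 × O: no H
  3 × C (aromatic): no H
  3 × C: no H
  2 × Cl: no H
  2 × N: no H
  1 × C: 3 H
  1 × C (aromatic): 1 H
  1 × C: 1 H
  1 × N: 2 H
  1 × S (aromatic): no H
  Total hydrogens = 7.
Molecular formula: C9H7Cl2N3O4S

C9H7Cl2N3O4S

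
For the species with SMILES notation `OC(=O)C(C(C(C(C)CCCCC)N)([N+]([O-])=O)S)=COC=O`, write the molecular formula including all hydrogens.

C13H22N2O6S

Heavy atoms from the SMILES: 13 C, 2 N, 6 O, 1 S.
Implicit hydrogens by atom environment:
  4 × C: 2 H each → 8
  4 × C: 1 H each → 4
  4 × O: no H
  3 × C: no H
  2 × C: 3 H each → 6
  1 × N: 2 H
  1 × N (charge +1): no H
  1 × O: 1 H
  1 × O (charge -1): no H
  1 × S: 1 H
  Total hydrogens = 22.
Molecular formula: C13H22N2O6S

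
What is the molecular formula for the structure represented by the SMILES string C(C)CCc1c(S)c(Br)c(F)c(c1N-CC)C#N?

Heavy atoms from the SMILES: 1 Br, 13 C, 1 F, 2 N, 1 S.
Implicit hydrogens by atom environment:
  6 × C (aromatic): no H
  4 × C: 2 H each → 8
  2 × C: 3 H each → 6
  1 × Br: no H
  1 × C: no H
  1 × F: no H
  1 × N: 1 H
  1 × N: no H
  1 × S: 1 H
  Total hydrogens = 16.
Molecular formula: C13H16BrFN2S

C13H16BrFN2S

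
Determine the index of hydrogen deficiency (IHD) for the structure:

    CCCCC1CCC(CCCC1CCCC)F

Molecular formula from the SMILES: C16H31F.
DoU = (2C + 2 + N − H − X)/2 = (2·16 + 2 + 0 − 31 − 1)/2 = 2/2 = 1.
(Structurally: 1 ring(s) + 0 π bond(s) = 1.)

1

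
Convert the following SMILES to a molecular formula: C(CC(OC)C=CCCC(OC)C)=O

C11H20O3

Heavy atoms from the SMILES: 11 C, 3 O.
Implicit hydrogens by atom environment:
  5 × C: 1 H each → 5
  3 × C: 3 H each → 9
  3 × C: 2 H each → 6
  3 × O: no H
  Total hydrogens = 20.
Molecular formula: C11H20O3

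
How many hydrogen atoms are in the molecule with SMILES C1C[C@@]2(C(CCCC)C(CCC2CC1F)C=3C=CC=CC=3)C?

Hydrogens are implicit in SMILES; fill each atom to its normal valence:
  8 × C: 2 H each → 16
  5 × C (aromatic): 1 H each → 5
  4 × C: 1 H each → 4
  2 × C: 3 H each → 6
  1 × C: no H
  1 × C (aromatic): no H
  1 × F: no H
  Total hydrogens = 31.

31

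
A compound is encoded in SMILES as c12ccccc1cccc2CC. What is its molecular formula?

Heavy atoms from the SMILES: 12 C.
Implicit hydrogens by atom environment:
  7 × C (aromatic): 1 H each → 7
  3 × C (aromatic): no H
  1 × C: 3 H
  1 × C: 2 H
  Total hydrogens = 12.
Molecular formula: C12H12

C12H12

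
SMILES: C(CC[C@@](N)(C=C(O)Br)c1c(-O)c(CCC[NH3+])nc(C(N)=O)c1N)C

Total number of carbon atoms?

The symbol for carbon appears 16 times in the SMILES. Lowercase c denotes aromatic carbon and counts toward C.

16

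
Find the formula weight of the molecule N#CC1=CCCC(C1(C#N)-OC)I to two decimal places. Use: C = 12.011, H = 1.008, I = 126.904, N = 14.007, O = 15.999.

Molecular formula: C9H9IN2O.
M = 9×12.011 + 9×1.008 + 1×126.904 + 2×14.007 + 1×15.999 = 288.09 g/mol.

288.09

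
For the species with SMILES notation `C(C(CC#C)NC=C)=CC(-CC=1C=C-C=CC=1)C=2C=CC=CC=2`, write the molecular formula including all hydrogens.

C22H23N

Heavy atoms from the SMILES: 22 C, 1 N.
Implicit hydrogens by atom environment:
  10 × C (aromatic): 1 H each → 10
  6 × C: 1 H each → 6
  3 × C: 2 H each → 6
  2 × C (aromatic): no H
  1 × C: no H
  1 × N: 1 H
  Total hydrogens = 23.
Molecular formula: C22H23N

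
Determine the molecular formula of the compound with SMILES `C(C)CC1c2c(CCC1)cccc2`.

C13H18

Heavy atoms from the SMILES: 13 C.
Implicit hydrogens by atom environment:
  5 × C: 2 H each → 10
  4 × C (aromatic): 1 H each → 4
  2 × C (aromatic): no H
  1 × C: 3 H
  1 × C: 1 H
  Total hydrogens = 18.
Molecular formula: C13H18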